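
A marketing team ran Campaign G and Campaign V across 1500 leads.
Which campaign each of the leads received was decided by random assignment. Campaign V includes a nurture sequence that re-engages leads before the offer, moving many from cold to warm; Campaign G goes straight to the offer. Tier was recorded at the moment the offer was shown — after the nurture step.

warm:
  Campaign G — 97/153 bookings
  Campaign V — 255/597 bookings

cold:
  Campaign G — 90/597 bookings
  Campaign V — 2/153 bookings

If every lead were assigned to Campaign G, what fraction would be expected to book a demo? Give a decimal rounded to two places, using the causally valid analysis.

0.25

The engagement tier-specific comparison favours Campaign G throughout, but the pooled figures favour Campaign V. The question is whether to condition on engagement tier.
Because the campaign influences engagement tier, engagement tier is a post-treatment mediator, not a confounder. Stratifying on it would bias the estimate; the causal effect is the crude pooled difference.
So P(outcome | do(Campaign G)) is just the pooled rate for Campaign G: 187/750 = 0.249.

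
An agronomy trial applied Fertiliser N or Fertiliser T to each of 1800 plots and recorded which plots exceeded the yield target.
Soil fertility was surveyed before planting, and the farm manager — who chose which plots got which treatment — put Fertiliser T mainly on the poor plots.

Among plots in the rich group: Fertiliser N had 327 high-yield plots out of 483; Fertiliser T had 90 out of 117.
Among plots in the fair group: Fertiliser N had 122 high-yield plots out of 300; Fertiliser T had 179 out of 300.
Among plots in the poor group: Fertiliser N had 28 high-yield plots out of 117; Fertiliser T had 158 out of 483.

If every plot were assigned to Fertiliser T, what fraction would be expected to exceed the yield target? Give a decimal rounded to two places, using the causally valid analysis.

Within every soil fertility level Fertiliser T has the higher rate, yet pooled Fertiliser N does — Simpson's reversal.
Soil fertility differs across fertilisers for reasons unrelated to any effect of the fertiliser itself, and it separately predicts the outcome — a classic confounder. We must compare within soil fertility levels.
Standardising Fertiliser T to the population soil fertility mix: 0.333·90/117 + 0.333·179/300 + 0.333·158/483 = 0.564.

0.56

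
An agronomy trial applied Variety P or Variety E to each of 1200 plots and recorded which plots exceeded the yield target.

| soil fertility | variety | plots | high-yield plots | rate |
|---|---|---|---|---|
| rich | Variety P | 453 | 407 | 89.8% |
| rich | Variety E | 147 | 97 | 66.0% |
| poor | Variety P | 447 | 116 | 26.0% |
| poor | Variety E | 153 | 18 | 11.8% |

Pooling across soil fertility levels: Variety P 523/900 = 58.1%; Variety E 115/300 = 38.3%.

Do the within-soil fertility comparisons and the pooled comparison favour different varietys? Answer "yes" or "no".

no

Within each soil fertility level (rich 89.8% vs 66.0%; poor 26.0% vs 11.8%), Variety P has the higher rate every time. Pooled: 58.1% vs 38.3% — Variety P has the higher rate overall. They agree.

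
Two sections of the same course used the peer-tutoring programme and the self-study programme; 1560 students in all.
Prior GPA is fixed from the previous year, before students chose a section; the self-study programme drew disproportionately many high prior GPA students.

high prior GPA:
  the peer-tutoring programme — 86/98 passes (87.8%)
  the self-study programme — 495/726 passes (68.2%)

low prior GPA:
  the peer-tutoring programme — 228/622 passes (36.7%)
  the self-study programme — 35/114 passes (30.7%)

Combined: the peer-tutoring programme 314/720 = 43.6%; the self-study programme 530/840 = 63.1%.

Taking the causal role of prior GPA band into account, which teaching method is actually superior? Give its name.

the peer-tutoring programme

the peer-tutoring programme is higher inside every prior GPA band stratum but the self-study programme is higher in aggregate. Whether to stratify depends on how prior GPA band relates to the teaching method.
Prior GPA band is set before the teaching method has any effect — it is not caused by the teaching method — and it independently drives the outcome. That makes it a confounder, so the causal comparison is within prior GPA band levels.
Within each level — high prior GPA: 87.8% vs 68.2%; low prior GPA: 36.7% vs 30.7% — the peer-tutoring programme is higher every time.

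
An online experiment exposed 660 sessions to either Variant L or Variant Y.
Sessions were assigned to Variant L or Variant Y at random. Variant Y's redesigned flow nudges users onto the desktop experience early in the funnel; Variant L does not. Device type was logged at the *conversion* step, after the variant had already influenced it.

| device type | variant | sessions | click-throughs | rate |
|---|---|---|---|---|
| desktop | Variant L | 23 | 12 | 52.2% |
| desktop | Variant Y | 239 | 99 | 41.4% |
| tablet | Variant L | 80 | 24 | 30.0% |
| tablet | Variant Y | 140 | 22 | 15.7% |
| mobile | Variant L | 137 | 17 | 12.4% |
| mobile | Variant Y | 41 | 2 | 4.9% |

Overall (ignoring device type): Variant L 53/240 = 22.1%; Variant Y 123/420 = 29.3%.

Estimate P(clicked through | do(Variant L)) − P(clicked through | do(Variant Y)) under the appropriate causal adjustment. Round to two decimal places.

Device type lies on the pathway variant → device type → outcome, so adjusting for it blocks the indirect effect. For the total causal effect of variant, use the unadjusted pooled rates.
The causal difference is the pooled difference: 0.221 − 0.293 = -0.072.

-0.07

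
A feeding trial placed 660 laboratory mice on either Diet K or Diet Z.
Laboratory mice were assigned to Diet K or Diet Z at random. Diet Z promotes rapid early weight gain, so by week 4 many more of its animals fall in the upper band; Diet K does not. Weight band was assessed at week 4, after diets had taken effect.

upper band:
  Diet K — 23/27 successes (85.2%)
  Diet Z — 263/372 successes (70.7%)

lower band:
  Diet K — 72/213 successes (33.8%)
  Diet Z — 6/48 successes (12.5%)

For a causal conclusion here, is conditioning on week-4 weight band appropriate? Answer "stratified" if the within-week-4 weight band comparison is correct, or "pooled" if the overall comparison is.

Within every week-4 weight band level Diet K has the higher rate, yet pooled Diet Z does — Simpson's reversal.
Week-4 weight band is downstream of the diet. One should not condition on a consequence of treatment, so the overall rates are the right comparison.
Pooled: Diet K 39.6% vs Diet Z 64.0%; Diet Z is higher overall.

pooled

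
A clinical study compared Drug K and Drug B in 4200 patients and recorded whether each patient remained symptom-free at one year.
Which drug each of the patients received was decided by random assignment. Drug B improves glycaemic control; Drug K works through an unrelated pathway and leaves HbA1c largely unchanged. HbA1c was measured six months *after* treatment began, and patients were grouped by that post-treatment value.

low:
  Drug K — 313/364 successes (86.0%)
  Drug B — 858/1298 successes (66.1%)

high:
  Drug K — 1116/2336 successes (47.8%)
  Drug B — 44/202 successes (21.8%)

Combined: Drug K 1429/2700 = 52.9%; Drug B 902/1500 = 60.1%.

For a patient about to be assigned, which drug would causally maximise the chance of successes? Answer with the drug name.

Within every HbA1c level Drug K has the higher rate, yet pooled Drug B does — Simpson's reversal.
HbA1c lies on the pathway drug → HbA1c → outcome, so adjusting for it blocks the indirect effect. For the total causal effect of drug, use the unadjusted pooled rates.
Pooled: Drug K 52.9% vs Drug B 60.1%; Drug B is higher overall.

Drug B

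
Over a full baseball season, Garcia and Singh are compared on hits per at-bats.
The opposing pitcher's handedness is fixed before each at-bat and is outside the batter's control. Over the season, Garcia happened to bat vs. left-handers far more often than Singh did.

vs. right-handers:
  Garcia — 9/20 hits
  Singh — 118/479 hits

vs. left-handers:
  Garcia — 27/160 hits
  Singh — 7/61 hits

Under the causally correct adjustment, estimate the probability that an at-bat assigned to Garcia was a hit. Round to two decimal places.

The stratified and pooled comparisons disagree (Garcia wins within each pitcher handedness; Singh wins overall), so the answer turns on the causal role of pitcher handedness.
Since pitcher handedness is a pre-existing factor (not a product of the player) and it affects the outcome on its own, it is a confounder. The stratified rates, not the pooled rate, identify the causal effect.
Standardising Garcia to the population pitcher handedness mix: 0.693·9/20 + 0.307·27/160 = 0.364.

0.36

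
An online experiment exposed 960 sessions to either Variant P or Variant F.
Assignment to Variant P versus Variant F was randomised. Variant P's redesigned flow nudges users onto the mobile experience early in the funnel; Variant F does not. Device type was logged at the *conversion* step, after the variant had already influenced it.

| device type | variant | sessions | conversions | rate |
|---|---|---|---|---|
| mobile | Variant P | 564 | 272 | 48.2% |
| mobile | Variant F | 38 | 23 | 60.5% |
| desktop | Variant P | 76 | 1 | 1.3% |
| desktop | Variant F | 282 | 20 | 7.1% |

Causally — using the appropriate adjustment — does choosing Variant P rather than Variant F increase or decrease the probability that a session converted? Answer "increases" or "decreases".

increases

The stratified and pooled comparisons disagree (Variant F wins within each device type; Variant P wins overall), so the answer turns on the causal role of device type.
Device type is downstream of the variant. One should not condition on a consequence of treatment, so the overall rates are the right comparison.
Pooled: Variant P 42.7% vs Variant F 13.4%; Variant P is higher overall.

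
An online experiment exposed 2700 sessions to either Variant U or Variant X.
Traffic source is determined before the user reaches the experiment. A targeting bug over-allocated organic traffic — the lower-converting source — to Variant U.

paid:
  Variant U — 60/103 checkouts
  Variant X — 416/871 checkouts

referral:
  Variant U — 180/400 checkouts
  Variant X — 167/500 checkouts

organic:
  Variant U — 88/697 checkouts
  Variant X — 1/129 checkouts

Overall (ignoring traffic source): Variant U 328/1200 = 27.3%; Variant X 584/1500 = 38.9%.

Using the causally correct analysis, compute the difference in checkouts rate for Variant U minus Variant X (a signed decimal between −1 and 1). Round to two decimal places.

The traffic source-specific comparison favours Variant U throughout, but the pooled figures favour Variant X. The question is whether to condition on traffic source.
Since traffic source is a pre-existing factor (not a product of the variant) and it affects the outcome on its own, it is a confounder. The stratified rates, not the pooled rate, identify the causal effect.
Adjusting over the population distribution of traffic source: 0.361·(0.583−0.478) + 0.333·(0.450−0.334) + 0.306·(0.126−0.008) = +0.113.

+0.11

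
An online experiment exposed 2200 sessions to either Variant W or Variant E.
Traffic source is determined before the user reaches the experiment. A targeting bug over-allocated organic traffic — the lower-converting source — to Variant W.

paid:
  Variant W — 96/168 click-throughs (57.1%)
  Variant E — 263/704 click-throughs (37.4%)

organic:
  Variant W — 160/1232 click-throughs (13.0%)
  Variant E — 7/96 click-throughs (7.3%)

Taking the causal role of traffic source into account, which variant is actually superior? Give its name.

Variant W

Nothing the variant does changes traffic source; the imbalance is an allocation artefact. With traffic source also predicting the outcome, the pooled figure is confounded, and the within-stratum comparison is the causal one.
Within each level — paid: 57.1% vs 37.4%; organic: 13.0% vs 7.3% — Variant W is higher every time.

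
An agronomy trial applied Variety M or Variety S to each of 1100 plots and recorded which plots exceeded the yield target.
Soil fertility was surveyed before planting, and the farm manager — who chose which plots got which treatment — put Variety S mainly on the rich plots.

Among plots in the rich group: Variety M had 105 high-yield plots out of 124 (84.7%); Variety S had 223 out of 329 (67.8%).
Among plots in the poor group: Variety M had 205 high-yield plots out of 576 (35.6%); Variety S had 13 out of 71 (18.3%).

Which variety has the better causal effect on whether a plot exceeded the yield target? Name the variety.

Variety M is higher inside every soil fertility stratum but Variety S is higher in aggregate. Whether to stratify depends on how soil fertility relates to the variety.
Here soil fertility is a common cause — it drives both which variety a case falls under and the outcome. The crude comparison mixes populations; the stratum-specific rates are the causally relevant ones.
Within each level — rich: 84.7% vs 67.8%; poor: 35.6% vs 18.3% — Variety M is higher every time.

Variety M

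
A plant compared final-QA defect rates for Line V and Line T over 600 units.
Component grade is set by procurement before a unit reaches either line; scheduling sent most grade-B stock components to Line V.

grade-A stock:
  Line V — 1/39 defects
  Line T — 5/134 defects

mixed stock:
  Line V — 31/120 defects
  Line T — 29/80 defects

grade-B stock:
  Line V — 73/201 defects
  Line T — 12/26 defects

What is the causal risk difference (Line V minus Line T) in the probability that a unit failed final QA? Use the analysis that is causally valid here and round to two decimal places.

Here component grade is a common cause — it drives both which line a case falls under and the outcome. The crude comparison mixes populations; the stratum-specific rates are the causally relevant ones.
Adjusting over the population distribution of component grade: 0.288·(0.026−0.037) + 0.333·(0.258−0.362) + 0.378·(0.363−0.462) = -0.075.

-0.08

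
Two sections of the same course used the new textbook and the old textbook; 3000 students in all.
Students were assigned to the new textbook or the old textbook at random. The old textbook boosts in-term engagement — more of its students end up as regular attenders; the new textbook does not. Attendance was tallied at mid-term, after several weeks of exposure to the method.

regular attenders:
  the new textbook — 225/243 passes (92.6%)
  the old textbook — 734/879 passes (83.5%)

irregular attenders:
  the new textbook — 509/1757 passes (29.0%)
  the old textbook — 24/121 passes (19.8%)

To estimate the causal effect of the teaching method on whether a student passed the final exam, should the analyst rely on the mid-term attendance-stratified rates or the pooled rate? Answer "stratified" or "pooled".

The stratified and pooled comparisons disagree (the new textbook wins within each mid-term attendance; the old textbook wins overall), so the answer turns on the causal role of mid-term attendance.
Mid-term attendance is recorded after the teaching method and is itself shifted by it — it sits on the causal path from teaching method to outcome. Conditioning on a mediator would strip out part of the effect we want; the pooled comparison gives the total causal effect.
Pooled: the new textbook 36.7% vs the old textbook 75.8%; the old textbook is higher overall.

pooled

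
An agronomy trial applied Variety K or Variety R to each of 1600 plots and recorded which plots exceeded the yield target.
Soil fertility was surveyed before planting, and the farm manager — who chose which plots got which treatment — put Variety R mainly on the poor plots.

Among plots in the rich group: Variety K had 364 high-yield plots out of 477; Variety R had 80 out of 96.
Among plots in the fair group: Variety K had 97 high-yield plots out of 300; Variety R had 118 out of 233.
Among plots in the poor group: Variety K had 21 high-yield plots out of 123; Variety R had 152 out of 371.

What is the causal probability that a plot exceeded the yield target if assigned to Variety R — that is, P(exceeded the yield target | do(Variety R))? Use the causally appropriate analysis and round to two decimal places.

Nothing the variety does changes soil fertility; the imbalance is an allocation artefact. With soil fertility also predicting the outcome, the pooled figure is confounded, and the within-stratum comparison is the causal one.
Standardising Variety R to the population soil fertility mix: 0.358·80/96 + 0.333·118/233 + 0.309·152/371 = 0.594.

0.59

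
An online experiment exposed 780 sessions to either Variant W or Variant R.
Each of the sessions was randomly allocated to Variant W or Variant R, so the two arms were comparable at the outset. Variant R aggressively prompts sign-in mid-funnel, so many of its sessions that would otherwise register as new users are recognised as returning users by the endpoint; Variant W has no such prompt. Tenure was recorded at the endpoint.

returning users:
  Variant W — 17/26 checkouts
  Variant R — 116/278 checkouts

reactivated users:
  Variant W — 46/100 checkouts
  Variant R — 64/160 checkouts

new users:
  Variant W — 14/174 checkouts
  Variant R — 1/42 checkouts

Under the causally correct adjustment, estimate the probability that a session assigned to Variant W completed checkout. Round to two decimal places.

User tenure is downstream of the variant. One should not condition on a consequence of treatment, so the overall rates are the right comparison.
So P(outcome | do(Variant W)) is just the pooled rate for Variant W: 77/300 = 0.257.

0.26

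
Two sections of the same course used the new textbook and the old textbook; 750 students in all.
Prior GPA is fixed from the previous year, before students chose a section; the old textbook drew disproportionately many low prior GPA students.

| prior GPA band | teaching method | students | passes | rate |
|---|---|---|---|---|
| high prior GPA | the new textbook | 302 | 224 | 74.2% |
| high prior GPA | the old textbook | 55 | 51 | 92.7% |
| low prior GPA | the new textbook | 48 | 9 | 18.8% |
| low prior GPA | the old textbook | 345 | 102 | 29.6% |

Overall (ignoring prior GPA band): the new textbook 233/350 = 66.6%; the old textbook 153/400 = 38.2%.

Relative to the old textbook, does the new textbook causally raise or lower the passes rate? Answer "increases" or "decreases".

The stratified and pooled comparisons disagree (the old textbook wins within each prior GPA band; the new textbook wins overall), so the answer turns on the causal role of prior GPA band.
Since prior GPA band is a pre-existing factor (not a product of the teaching method) and it affects the outcome on its own, it is a confounder. The stratified rates, not the pooled rate, identify the causal effect.
Within each level — high prior GPA: 74.2% vs 92.7%; low prior GPA: 18.8% vs 29.6% — the old textbook is higher every time.

decreases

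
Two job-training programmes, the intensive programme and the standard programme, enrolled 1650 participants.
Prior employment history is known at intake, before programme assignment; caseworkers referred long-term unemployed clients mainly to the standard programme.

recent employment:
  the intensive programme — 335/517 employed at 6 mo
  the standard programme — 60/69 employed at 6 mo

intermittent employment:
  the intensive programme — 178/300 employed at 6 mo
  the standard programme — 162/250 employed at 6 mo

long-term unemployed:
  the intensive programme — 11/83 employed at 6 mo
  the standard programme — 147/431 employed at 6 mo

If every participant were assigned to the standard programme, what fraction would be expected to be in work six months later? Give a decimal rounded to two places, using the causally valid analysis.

Nothing the programme does changes prior employment history; the imbalance is an allocation artefact. With prior employment history also predicting the outcome, the pooled figure is confounded, and the within-stratum comparison is the causal one.
Standardising the standard programme to the population prior employment history mix: 0.355·60/69 + 0.333·162/250 + 0.312·147/431 = 0.631.

0.63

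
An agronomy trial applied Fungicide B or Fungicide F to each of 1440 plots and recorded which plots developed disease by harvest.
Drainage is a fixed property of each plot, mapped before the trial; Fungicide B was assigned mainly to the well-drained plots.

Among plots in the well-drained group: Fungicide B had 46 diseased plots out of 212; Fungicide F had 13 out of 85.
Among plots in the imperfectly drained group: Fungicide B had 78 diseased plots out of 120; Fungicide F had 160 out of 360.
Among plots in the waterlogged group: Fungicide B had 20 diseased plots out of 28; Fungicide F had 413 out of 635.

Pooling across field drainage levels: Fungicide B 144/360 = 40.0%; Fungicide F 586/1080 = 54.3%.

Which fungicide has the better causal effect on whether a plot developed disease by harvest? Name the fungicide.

Fungicide F

Within every field drainage level Fungicide F has the lower rate, yet pooled Fungicide B does — Simpson's reversal.
Since field drainage is a pre-existing factor (not a product of the fungicide) and it affects the outcome on its own, it is a confounder. The stratified rates, not the pooled rate, identify the causal effect.
Within each level — well-drained: 21.7% vs 15.3%; imperfectly drained: 65.0% vs 44.4%; waterlogged: 71.4% vs 65.0% — Fungicide F is lower every time.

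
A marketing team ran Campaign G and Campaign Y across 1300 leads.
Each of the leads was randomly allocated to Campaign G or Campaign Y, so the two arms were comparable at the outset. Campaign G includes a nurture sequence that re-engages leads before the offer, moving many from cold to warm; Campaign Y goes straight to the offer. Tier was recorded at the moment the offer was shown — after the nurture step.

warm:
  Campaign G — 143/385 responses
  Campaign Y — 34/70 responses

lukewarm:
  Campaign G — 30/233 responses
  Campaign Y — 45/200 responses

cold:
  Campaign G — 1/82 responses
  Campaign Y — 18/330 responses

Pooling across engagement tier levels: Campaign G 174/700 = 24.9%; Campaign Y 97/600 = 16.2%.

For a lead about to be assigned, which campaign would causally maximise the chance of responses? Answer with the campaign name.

Engagement tier here is a post-treatment variable shaped by the campaign; conditioning on it would introduce bias rather than remove it. The overall comparison is the causal one.
Pooled: Campaign G 24.9% vs Campaign Y 16.2%; Campaign G is higher overall.

Campaign G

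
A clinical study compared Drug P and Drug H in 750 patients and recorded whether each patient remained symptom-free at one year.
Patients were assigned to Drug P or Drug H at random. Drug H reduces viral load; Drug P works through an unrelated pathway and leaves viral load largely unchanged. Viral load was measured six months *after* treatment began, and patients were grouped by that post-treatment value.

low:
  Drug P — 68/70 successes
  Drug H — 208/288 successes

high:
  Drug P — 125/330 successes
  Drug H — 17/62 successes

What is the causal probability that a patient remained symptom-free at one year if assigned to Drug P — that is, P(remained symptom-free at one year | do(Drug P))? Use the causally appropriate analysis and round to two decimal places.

0.48

Within every viral load level Drug P has the higher rate, yet pooled Drug H does — Simpson's reversal.
Viral load is downstream of the drug. One should not condition on a consequence of treatment, so the overall rates are the right comparison.
So P(outcome | do(Drug P)) is just the pooled rate for Drug P: 193/400 = 0.482.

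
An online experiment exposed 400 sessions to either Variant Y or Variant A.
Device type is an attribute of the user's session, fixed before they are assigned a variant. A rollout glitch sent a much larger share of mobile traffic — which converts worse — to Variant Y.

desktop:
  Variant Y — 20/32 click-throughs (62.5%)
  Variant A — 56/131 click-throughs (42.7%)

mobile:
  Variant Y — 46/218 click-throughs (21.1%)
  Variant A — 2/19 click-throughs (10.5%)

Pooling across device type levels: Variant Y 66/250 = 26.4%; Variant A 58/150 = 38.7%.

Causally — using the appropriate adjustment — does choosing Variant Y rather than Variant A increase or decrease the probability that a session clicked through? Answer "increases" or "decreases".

Variant Y is higher inside every device type stratum but Variant A is higher in aggregate. Whether to stratify depends on how device type relates to the variant.
Device type differs across variants for reasons unrelated to any effect of the variant itself, and it separately predicts the outcome — a classic confounder. We must compare within device type levels.
Within each level — desktop: 62.5% vs 42.7%; mobile: 21.1% vs 10.5% — Variant Y is higher every time.

increases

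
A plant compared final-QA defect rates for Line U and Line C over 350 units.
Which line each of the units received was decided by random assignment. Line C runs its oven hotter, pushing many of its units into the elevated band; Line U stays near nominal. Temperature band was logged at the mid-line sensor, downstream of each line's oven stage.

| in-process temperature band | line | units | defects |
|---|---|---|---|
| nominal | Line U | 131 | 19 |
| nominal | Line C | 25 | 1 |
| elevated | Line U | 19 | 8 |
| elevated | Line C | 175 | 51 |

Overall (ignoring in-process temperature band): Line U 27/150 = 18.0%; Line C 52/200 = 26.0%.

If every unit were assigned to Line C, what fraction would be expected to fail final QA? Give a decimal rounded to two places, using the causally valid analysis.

0.26

Because the line influences in-process temperature band, in-process temperature band is a post-treatment mediator, not a confounder. Stratifying on it would bias the estimate; the causal effect is the crude pooled difference.
So P(outcome | do(Line C)) is just the pooled rate for Line C: 52/200 = 0.260.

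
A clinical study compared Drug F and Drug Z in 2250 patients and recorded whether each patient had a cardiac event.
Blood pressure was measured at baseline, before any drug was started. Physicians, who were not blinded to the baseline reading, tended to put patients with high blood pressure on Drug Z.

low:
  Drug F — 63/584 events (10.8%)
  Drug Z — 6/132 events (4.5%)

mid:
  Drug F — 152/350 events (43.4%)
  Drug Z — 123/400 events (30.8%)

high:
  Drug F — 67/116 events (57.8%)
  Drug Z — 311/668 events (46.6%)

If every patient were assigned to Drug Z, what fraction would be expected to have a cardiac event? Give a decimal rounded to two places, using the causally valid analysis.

Drug Z is lower inside every blood pressure stratum but Drug F is lower in aggregate. Whether to stratify depends on how blood pressure relates to the drug.
Blood pressure differs across drugs for reasons unrelated to any effect of the drug itself, and it separately predicts the outcome — a classic confounder. We must compare within blood pressure levels.
Standardising Drug Z to the population blood pressure mix: 0.318·6/132 + 0.333·123/400 + 0.348·311/668 = 0.279.

0.28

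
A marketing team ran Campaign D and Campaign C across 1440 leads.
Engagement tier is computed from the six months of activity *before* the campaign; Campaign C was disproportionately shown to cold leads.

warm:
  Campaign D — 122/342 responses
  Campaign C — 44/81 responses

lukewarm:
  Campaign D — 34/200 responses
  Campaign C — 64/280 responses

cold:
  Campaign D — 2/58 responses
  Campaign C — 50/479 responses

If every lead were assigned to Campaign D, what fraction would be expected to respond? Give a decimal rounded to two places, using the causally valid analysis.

Here engagement tier is a common cause — it drives both which campaign a case falls under and the outcome. The crude comparison mixes populations; the stratum-specific rates are the causally relevant ones.
Standardising Campaign D to the population engagement tier mix: 0.294·122/342 + 0.333·34/200 + 0.373·2/58 = 0.174.

0.17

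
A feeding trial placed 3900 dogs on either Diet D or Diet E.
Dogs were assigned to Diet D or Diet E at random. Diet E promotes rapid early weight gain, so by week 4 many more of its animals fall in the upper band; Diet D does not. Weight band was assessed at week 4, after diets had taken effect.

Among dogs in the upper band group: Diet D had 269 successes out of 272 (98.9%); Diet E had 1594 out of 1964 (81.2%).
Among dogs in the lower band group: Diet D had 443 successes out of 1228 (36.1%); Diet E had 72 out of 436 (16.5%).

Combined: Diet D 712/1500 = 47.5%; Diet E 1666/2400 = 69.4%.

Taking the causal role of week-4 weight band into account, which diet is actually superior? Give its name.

Week-4 weight band is downstream of the diet. One should not condition on a consequence of treatment, so the overall rates are the right comparison.
Pooled: Diet D 47.5% vs Diet E 69.4%; Diet E is higher overall.

Diet E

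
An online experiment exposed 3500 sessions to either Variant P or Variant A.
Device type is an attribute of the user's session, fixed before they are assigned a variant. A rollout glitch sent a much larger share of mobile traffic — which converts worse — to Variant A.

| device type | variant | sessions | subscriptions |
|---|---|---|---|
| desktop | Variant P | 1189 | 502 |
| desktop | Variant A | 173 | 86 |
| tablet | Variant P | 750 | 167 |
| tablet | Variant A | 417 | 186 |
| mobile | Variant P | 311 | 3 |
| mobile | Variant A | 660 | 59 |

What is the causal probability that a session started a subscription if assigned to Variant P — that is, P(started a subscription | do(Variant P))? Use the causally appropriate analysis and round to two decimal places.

0.24

The device type-specific comparison favours Variant A throughout, but the pooled figures favour Variant P. The question is whether to condition on device type.
The imbalance in device type arose from how sessions were allocated, not from anything the variant did; and device type independently affects the outcome. The pooled gap is confounded — condition on device type.
Standardising Variant P to the population device type mix: 0.389·502/1189 + 0.333·167/750 + 0.277·3/311 = 0.241.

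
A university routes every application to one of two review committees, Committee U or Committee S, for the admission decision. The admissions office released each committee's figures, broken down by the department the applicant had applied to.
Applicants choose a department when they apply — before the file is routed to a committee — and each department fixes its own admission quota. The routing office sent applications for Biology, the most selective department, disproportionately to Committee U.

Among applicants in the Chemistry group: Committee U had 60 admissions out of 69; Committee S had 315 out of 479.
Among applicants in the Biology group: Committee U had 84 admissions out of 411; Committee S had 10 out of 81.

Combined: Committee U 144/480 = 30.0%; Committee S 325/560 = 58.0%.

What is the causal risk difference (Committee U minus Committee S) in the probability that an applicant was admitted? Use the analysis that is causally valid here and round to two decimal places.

+0.15

The imbalance in department arose from how applicants were allocated, not from anything the review committee did; and department independently affects the outcome. The pooled gap is confounded — condition on department.
Adjusting over the population distribution of department: 0.527·(0.870−0.658) + 0.473·(0.204−0.123) = +0.150.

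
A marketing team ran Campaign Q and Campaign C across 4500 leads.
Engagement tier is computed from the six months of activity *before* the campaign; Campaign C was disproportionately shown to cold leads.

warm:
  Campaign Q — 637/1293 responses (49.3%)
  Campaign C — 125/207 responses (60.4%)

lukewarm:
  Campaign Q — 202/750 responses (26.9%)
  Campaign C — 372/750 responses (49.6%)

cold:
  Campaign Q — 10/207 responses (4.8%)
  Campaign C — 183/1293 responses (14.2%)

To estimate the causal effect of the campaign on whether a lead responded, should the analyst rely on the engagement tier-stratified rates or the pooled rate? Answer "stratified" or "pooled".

stratified

The imbalance in engagement tier arose from how leads were allocated, not from anything the campaign did; and engagement tier independently affects the outcome. The pooled gap is confounded — condition on engagement tier.
Within each level — warm: 49.3% vs 60.4%; lukewarm: 26.9% vs 49.6%; cold: 4.8% vs 14.2% — Campaign C is higher every time.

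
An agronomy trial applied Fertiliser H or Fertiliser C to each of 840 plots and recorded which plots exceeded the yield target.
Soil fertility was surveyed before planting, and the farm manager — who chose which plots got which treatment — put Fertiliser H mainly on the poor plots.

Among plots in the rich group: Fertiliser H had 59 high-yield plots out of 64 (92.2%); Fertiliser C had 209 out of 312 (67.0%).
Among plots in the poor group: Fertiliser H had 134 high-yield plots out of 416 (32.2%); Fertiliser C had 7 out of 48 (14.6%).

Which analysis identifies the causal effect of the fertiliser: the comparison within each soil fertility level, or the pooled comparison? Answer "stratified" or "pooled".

stratified

Soil fertility is set before the fertiliser has any effect — it is not caused by the fertiliser — and it independently drives the outcome. That makes it a confounder, so the causal comparison is within soil fertility levels.
Within each level — rich: 92.2% vs 67.0%; poor: 32.2% vs 14.6% — Fertiliser H is higher every time.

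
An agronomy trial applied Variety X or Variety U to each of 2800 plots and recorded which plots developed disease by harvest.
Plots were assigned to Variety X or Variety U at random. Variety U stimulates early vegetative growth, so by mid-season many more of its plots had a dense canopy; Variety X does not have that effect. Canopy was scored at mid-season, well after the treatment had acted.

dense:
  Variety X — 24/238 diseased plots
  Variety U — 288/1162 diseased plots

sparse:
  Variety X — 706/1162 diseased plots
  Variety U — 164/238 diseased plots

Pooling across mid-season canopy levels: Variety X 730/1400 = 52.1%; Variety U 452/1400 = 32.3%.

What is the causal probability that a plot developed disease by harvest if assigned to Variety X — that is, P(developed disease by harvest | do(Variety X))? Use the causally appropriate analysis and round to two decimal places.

0.52

Within every mid-season canopy level Variety X has the lower rate, yet pooled Variety U does — Simpson's reversal.
Because the variety influences mid-season canopy, mid-season canopy is a post-treatment mediator, not a confounder. Stratifying on it would bias the estimate; the causal effect is the crude pooled difference.
So P(outcome | do(Variety X)) is just the pooled rate for Variety X: 730/1400 = 0.521.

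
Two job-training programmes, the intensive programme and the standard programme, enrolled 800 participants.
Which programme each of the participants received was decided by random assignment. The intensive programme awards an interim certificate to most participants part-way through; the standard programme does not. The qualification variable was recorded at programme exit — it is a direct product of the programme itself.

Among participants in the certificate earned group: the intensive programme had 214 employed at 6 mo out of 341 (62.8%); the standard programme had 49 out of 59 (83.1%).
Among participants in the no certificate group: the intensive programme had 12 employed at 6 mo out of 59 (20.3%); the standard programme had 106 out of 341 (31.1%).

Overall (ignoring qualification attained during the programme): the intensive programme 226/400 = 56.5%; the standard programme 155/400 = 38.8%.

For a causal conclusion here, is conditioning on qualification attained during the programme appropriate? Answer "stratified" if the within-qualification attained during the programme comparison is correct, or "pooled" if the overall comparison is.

pooled

Within every qualification attained during the programme level the standard programme has the higher rate, yet pooled the intensive programme does — Simpson's reversal.
Qualification attained during the programme here is a post-treatment variable shaped by the programme; conditioning on it would introduce bias rather than remove it. The overall comparison is the causal one.
Pooled: the intensive programme 56.5% vs the standard programme 38.8%; the intensive programme is higher overall.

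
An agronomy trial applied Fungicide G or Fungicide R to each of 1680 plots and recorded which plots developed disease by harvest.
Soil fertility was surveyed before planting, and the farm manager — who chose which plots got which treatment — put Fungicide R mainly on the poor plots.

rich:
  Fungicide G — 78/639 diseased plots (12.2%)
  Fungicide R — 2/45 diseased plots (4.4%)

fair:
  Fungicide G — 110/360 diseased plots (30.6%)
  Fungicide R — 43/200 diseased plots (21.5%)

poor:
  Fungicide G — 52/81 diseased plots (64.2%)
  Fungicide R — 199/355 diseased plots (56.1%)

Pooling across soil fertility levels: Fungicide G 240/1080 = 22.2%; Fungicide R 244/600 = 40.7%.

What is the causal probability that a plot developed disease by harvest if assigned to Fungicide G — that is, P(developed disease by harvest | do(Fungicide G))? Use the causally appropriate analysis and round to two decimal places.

0.32

Here soil fertility is a common cause — it drives both which fungicide a case falls under and the outcome. The crude comparison mixes populations; the stratum-specific rates are the causally relevant ones.
Standardising Fungicide G to the population soil fertility mix: 0.407·78/639 + 0.333·110/360 + 0.260·52/81 = 0.318.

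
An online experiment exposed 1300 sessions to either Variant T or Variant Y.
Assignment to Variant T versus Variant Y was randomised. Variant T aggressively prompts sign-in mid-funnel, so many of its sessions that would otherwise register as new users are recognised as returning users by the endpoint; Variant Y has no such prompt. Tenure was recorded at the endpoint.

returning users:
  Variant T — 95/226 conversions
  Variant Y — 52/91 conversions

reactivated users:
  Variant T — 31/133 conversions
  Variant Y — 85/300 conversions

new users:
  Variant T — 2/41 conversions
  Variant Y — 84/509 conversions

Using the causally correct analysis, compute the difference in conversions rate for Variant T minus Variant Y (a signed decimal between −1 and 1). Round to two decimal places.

+0.07

The stratified and pooled comparisons disagree (Variant Y wins within each user tenure; Variant T wins overall), so the answer turns on the causal role of user tenure.
User tenure is recorded after the variant and is itself shifted by it — it sits on the causal path from variant to outcome. Conditioning on a mediator would strip out part of the effect we want; the pooled comparison gives the total causal effect.
The causal difference is the pooled difference: 0.320 − 0.246 = +0.074.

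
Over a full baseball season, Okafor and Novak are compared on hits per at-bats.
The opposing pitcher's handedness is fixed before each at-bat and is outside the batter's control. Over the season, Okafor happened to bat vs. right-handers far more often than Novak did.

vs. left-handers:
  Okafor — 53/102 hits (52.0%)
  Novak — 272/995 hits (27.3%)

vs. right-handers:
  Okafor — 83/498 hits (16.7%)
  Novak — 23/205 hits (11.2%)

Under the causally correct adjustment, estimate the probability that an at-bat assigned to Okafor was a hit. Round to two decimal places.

Okafor is higher inside every pitcher handedness stratum but Novak is higher in aggregate. Whether to stratify depends on how pitcher handedness relates to the player.
Nothing the player does changes pitcher handedness; the imbalance is an allocation artefact. With pitcher handedness also predicting the outcome, the pooled figure is confounded, and the within-stratum comparison is the causal one.
Standardising Okafor to the population pitcher handedness mix: 0.609·53/102 + 0.391·83/498 = 0.382.

0.38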